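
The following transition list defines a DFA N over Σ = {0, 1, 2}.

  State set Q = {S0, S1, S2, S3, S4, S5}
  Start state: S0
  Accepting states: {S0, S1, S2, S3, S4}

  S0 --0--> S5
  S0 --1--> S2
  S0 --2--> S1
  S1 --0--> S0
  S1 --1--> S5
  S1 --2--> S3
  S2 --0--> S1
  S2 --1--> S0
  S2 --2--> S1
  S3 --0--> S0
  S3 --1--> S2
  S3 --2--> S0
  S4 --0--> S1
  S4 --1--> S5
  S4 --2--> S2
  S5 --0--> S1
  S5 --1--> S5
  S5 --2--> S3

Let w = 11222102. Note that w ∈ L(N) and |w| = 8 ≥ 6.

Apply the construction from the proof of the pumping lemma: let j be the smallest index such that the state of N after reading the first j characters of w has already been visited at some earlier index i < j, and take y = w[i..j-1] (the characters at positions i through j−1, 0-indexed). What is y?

State sequence: S0 -1-> S2 -1-> S0 -2-> S1 -2-> S3 -2-> S0 -1-> S2 -0-> S1 -2-> S3
First repeat at step 2: S0 was already visited.

So i = 0, j = 2, giving x = w[0:0] = ε, y = w[0:2] = 11, z = w[2:8] = 222102.
Check: |xy| = 2 ≤ 6 and |y| = 2 ≥ 1. Reading y takes N from S0 back to S0, so every xyⁱz is accepted.
Since N has 6 states, any run of length ≥ 6 visits 6+1 states, so by pigeonhole some state repeats within the first 6 steps — that repeat gives the pumpable loop.

11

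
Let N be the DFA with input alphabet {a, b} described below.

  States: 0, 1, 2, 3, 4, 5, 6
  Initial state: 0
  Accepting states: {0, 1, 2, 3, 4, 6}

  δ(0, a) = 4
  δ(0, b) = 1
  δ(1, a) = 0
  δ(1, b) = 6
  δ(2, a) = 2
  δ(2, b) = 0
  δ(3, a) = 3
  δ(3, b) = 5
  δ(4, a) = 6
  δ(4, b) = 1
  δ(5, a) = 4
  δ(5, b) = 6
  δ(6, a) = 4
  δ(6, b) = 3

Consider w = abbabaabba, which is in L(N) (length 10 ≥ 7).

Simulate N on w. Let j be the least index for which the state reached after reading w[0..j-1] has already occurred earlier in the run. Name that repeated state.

4

State sequence: 0 -a-> 4 -b-> 1 -b-> 6 -a-> 4 -b-> 1 -a-> 0 -a-> 4 -b-> 1 -b-> 6 -a-> 4
First repeat at step 4: 4 was already visited.

The earliest repeat is at step j = 4: N is in 4, which it already visited at step i = 1.
Pumping length from the standard proof: p = 7 (the number of states). The repeated state found above gives |xy| = j ≤ 7 and |y| = j − i ≥ 1.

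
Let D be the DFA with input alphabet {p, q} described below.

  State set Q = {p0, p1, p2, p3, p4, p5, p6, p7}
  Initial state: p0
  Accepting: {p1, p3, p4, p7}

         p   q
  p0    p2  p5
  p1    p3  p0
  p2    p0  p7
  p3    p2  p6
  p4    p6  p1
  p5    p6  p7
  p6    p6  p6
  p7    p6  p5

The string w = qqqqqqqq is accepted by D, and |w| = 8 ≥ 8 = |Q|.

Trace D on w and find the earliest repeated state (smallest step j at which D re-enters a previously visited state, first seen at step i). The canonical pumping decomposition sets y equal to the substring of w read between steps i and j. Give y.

Run of D on w = q q q q q q q q:
  step 0: p0  (start)
  step 1: p5  (read q: p0→p5)
  step 2: p7  (read q: p5→p7)
  step 3: p5  (read q: p7→p5)   ← first repeat (p5 seen earlier)
  step 4: p7  (read q: p5→p7)
  step 5: p5  (read q: p7→p5)
  step 6: p7  (read q: p5→p7)
  step 7: p5  (read q: p7→p5)
  step 8: p7  (read q: p5→p7)

So i = 1, j = 3, giving x = w[0:1] = q, y = w[1:3] = qq, z = w[3:8] = qqqqq.
Check: |xy| = 3 ≤ 8 and |y| = 2 ≥ 1. Reading y takes D from p5 back to p5, so every xyⁱz is accepted.

qq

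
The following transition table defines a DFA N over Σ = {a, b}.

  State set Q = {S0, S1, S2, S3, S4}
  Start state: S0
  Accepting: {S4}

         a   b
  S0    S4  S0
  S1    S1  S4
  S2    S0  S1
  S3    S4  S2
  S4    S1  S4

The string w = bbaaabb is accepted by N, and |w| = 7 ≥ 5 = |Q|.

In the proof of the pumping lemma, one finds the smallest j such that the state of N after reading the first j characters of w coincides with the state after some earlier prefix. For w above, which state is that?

State sequence: S0 -b-> S0 -b-> S0 -a-> S4 -a-> S1 -a-> S1 -b-> S4 -b-> S4
First repeat at step 1: S0 was already visited.

The earliest repeat is at step j = 1: N is in S0, which it already visited at step i = 0.
The DFA has 5 states, so the proof of the pumping lemma guarantees a repeated state among the first 5+1 visited; the segment between the two visits is the pumpable y.

S0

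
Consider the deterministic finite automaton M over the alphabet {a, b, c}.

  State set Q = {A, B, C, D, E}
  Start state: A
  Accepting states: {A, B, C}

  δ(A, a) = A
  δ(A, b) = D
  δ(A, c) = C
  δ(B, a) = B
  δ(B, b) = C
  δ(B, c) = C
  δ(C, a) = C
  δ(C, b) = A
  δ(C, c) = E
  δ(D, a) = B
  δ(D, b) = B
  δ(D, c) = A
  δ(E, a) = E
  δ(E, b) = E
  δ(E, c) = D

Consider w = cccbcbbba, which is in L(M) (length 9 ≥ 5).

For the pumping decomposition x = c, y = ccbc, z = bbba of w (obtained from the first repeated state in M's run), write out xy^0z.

cbbba

xy⁰z = xz = c·bbba = cbbba.
Reading y = ccbc takes M from C back to C, so after x the machine is still in C, and z then leads to the accepting state B. Hence cbbba ∈ L(M).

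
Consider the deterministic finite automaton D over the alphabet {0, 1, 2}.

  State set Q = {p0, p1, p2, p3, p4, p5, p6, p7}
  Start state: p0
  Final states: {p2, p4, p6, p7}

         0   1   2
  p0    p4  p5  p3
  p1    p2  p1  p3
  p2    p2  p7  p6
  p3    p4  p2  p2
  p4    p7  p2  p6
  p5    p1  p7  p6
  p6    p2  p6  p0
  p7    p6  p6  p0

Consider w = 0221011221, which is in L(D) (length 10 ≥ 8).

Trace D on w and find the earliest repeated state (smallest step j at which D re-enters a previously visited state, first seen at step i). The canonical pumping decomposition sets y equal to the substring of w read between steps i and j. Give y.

022

State sequence: p0 -0-> p4 -2-> p6 -2-> p0 -1-> p5 -0-> p1 -1-> p1 -1-> p1 -2-> p3 -2-> p2 -1-> p7
First repeat at step 3: p0 was already visited.

So i = 0, j = 3, giving x = w[0:0] = ε, y = w[0:3] = 022, z = w[3:10] = 1011221.
Check: |xy| = 3 ≤ 8 and |y| = 3 ≥ 1. Reading y takes D from p0 back to p0, so every xyⁱz is accepted.
Pumping length from the standard proof: p = 8 (the number of states). The repeated state found above gives |xy| = j ≤ 8 and |y| = j − i ≥ 1.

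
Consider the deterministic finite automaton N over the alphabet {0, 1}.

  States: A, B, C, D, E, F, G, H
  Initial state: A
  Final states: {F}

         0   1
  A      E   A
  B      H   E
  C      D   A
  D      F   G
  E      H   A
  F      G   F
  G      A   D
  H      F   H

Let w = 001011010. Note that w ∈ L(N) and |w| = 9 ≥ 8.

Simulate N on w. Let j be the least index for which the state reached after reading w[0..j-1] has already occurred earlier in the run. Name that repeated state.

Run of N on w = 0 0 1 0 1 1 0 1 0:
  step 0: A  (start)
  step 1: E  (read 0: A→E)
  step 2: H  (read 0: E→H)
  step 3: H  (read 1: H→H)   ← first repeat (H seen earlier)
  step 4: F  (read 0: H→F)
  step 5: F  (read 1: F→F)
  step 6: F  (read 1: F→F)
  step 7: G  (read 0: F→G)
  step 8: D  (read 1: G→D)
  step 9: F  (read 0: D→F)

The earliest repeat is at step j = 3: N is in H, which it already visited at step i = 2.
Since N has 8 states, any run of length ≥ 8 visits 8+1 states, so by pigeonhole some state repeats within the first 8 steps — that repeat gives the pumpable loop.

H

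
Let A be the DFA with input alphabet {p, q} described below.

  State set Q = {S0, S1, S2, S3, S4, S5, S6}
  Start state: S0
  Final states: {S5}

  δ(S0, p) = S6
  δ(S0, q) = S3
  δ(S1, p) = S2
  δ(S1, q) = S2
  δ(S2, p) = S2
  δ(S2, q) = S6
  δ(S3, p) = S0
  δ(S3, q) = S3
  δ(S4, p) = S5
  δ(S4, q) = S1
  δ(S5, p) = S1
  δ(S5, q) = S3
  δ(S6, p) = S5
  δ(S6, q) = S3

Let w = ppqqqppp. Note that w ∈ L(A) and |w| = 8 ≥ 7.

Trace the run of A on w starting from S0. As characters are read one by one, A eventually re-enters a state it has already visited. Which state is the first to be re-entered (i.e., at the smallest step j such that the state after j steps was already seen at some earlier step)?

S3

State sequence: S0 -p-> S6 -p-> S5 -q-> S3 -q-> S3 -q-> S3 -p-> S0 -p-> S6 -p-> S5
First repeat at step 4: S3 was already visited.

The earliest repeat is at step j = 4: A is in S3, which it already visited at step i = 3.
Pumping length from the standard proof: p = 7 (the number of states). The repeated state found above gives |xy| = j ≤ 7 and |y| = j − i ≥ 1.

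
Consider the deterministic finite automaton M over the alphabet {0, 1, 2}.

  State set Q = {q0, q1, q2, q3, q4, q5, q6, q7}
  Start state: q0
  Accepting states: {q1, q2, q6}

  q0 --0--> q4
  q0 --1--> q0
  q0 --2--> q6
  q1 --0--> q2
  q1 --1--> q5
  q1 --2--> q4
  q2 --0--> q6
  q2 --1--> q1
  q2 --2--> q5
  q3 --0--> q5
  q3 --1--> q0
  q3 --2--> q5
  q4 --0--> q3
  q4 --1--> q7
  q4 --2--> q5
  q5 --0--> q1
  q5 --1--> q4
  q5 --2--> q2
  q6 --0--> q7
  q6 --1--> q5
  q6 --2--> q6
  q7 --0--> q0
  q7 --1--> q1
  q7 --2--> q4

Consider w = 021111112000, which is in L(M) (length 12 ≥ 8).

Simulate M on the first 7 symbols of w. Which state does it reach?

q4

State sequence: q0 -0-> q4 -2-> q5 -1-> q4 -1-> q7 -1-> q1 -1-> q5 -1-> q4

After reading 7 characters, M is in state q4.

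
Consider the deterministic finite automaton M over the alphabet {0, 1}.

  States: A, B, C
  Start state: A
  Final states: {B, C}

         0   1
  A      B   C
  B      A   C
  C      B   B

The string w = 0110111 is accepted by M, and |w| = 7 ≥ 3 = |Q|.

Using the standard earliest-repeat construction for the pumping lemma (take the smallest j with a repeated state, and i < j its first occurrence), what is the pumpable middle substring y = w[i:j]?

Run of M on w = 0 1 1 0 1 1 1:
  step 0: A  (start)
  step 1: B  (read 0: A→B)
  step 2: C  (read 1: B→C)
  step 3: B  (read 1: C→B)   ← first repeat (B seen earlier)
  step 4: A  (read 0: B→A)
  step 5: C  (read 1: A→C)
  step 6: B  (read 1: C→B)
  step 7: C  (read 1: B→C)

So i = 1, j = 3, giving x = w[0:1] = 0, y = w[1:3] = 11, z = w[3:7] = 0111.
Check: |xy| = 3 ≤ 3 and |y| = 2 ≥ 1. Reading y takes M from B back to B, so every xyⁱz is accepted.

11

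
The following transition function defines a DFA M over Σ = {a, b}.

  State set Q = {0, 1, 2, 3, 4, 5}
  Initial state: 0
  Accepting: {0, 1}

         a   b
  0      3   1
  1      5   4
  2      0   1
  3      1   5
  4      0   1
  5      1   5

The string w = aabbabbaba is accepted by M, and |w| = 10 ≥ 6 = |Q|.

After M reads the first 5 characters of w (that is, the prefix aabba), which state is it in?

State sequence: 0 -a-> 3 -a-> 1 -b-> 4 -b-> 1 -a-> 5

After reading 5 characters, M is in state 5.

5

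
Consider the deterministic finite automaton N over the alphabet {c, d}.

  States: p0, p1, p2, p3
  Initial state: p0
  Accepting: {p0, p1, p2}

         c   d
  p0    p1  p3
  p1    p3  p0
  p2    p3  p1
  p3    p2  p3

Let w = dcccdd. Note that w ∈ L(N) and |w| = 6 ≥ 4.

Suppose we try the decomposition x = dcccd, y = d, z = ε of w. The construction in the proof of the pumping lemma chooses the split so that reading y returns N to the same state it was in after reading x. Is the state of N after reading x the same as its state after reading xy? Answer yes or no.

State sequence: p0 -d-> p3 -c-> p2 -c-> p3 -c-> p2 -d-> p1 -d-> p0

After x (step 5): p1. After xy (step 6): p0.
They differ (p1 ≠ p0), so y is not a cycle from the state after x; this split is not the one the pumping-lemma construction produces, and pumping y need not keep the string in L(N).

no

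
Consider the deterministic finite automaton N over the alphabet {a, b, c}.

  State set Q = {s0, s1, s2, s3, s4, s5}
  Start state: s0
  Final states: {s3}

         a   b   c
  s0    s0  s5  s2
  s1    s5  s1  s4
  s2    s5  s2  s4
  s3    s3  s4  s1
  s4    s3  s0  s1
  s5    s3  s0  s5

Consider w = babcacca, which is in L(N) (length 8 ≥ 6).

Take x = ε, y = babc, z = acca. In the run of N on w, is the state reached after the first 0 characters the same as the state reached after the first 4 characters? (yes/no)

no

Run of N on the first 4 characters of w = b a b c:
  step 0: s0  (start)
  step 1: s5  (read b: s0→s5)
  step 2: s3  (read a: s5→s3)
  step 3: s4  (read b: s3→s4)
  step 4: s1  (read c: s4→s1)

After x (step 0): s0. After xy (step 4): s1.
They differ (s0 ≠ s1), so y is not a cycle from the state after x; this split is not the one the pumping-lemma construction produces, and pumping y need not keep the string in L(N).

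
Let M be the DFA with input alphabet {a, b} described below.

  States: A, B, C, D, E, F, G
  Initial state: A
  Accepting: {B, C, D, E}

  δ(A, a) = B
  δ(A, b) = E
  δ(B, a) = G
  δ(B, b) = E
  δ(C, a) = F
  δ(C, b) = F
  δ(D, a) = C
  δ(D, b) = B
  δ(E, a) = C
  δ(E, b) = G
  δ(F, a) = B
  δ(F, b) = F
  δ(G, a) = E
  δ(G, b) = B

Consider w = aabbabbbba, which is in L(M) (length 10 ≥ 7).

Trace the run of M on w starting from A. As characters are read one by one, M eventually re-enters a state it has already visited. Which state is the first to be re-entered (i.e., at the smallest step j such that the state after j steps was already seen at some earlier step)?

Run of M on w = a a b b a b b b b a:
  step 0: A  (start)
  step 1: B  (read a: A→B)
  step 2: G  (read a: B→G)
  step 3: B  (read b: G→B)   ← first repeat (B seen earlier)
  step 4: E  (read b: B→E)
  step 5: C  (read a: E→C)
  step 6: F  (read b: C→F)
  step 7: F  (read b: F→F)
  step 8: F  (read b: F→F)
  step 9: F  (read b: F→F)
  step 10: B  (read a: F→B)

The earliest repeat is at step j = 3: M is in B, which it already visited at step i = 1.
Since M has 7 states, any run of length ≥ 7 visits 7+1 states, so by pigeonhole some state repeats within the first 7 steps — that repeat gives the pumpable loop.

B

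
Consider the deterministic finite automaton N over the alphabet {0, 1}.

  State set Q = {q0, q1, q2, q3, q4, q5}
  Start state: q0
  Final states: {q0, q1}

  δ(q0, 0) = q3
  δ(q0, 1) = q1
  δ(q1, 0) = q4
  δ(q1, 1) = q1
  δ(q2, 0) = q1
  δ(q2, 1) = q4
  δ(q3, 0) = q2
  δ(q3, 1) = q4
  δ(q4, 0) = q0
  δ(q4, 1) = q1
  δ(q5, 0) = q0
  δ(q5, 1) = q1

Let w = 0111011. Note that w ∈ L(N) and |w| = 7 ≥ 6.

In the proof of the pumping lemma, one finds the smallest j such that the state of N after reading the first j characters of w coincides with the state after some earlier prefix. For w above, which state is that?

State sequence: q0 -0-> q3 -1-> q4 -1-> q1 -1-> q1 -0-> q4 -1-> q1 -1-> q1
First repeat at step 4: q1 was already visited.

The earliest repeat is at step j = 4: N is in q1, which it already visited at step i = 3.
Pumping length from the standard proof: p = 6 (the number of states). The repeated state found above gives |xy| = j ≤ 6 and |y| = j − i ≥ 1.

q1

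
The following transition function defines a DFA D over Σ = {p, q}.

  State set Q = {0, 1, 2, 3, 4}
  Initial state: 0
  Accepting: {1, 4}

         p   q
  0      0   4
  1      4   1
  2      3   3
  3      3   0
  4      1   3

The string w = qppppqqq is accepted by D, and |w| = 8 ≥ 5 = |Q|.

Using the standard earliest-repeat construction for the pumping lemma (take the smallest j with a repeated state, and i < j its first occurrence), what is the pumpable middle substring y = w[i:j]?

pp

Run of D on w = q p p p p q q q:
  step 0: 0  (start)
  step 1: 4  (read q: 0→4)
  step 2: 1  (read p: 4→1)
  step 3: 4  (read p: 1→4)   ← first repeat (4 seen earlier)
  step 4: 1  (read p: 4→1)
  step 5: 4  (read p: 1→4)
  step 6: 3  (read q: 4→3)
  step 7: 0  (read q: 3→0)
  step 8: 4  (read q: 0→4)

So i = 1, j = 3, giving x = w[0:1] = q, y = w[1:3] = pp, z = w[3:8] = ppqqq.
Check: |xy| = 3 ≤ 5 and |y| = 2 ≥ 1. Reading y takes D from 4 back to 4, so every xyⁱz is accepted.
Since D has 5 states, any run of length ≥ 5 visits 5+1 states, so by pigeonhole some state repeats within the first 5 steps — that repeat gives the pumpable loop.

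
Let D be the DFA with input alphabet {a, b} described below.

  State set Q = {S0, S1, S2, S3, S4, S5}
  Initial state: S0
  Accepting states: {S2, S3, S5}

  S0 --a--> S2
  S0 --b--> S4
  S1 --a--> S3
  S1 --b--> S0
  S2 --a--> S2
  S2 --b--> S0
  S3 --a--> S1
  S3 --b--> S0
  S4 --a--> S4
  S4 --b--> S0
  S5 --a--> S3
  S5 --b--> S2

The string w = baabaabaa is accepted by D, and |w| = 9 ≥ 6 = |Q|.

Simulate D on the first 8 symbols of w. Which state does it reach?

S2

State sequence: S0 -b-> S4 -a-> S4 -a-> S4 -b-> S0 -a-> S2 -a-> S2 -b-> S0 -a-> S2

After reading 8 characters, D is in state S2.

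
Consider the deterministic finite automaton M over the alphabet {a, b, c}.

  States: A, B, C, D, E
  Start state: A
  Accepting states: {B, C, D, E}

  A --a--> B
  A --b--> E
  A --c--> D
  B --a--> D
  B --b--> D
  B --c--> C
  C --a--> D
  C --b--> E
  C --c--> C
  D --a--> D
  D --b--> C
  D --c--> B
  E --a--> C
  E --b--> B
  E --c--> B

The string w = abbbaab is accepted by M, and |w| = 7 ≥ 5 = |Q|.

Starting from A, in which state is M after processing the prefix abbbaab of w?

State sequence: A -a-> B -b-> D -b-> C -b-> E -a-> C -a-> D -b-> C

After reading 7 characters, M is in state C.

C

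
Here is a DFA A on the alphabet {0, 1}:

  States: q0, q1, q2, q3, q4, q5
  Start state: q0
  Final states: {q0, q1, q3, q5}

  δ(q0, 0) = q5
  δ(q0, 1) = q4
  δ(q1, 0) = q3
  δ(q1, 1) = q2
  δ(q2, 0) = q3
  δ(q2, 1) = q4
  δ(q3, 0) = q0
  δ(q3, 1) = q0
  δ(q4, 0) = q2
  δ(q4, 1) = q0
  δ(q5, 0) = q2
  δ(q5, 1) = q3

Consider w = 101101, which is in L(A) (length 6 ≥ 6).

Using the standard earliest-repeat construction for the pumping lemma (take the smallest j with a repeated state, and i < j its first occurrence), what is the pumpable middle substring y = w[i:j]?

01

Run of A on w = 1 0 1 1 0 1:
  step 0: q0  (start)
  step 1: q4  (read 1: q0→q4)
  step 2: q2  (read 0: q4→q2)
  step 3: q4  (read 1: q2→q4)   ← first repeat (q4 seen earlier)
  step 4: q0  (read 1: q4→q0)
  step 5: q5  (read 0: q0→q5)
  step 6: q3  (read 1: q5→q3)

So i = 1, j = 3, giving x = w[0:1] = 1, y = w[1:3] = 01, z = w[3:6] = 101.
Check: |xy| = 3 ≤ 6 and |y| = 2 ≥ 1. Reading y takes A from q4 back to q4, so every xyⁱz is accepted.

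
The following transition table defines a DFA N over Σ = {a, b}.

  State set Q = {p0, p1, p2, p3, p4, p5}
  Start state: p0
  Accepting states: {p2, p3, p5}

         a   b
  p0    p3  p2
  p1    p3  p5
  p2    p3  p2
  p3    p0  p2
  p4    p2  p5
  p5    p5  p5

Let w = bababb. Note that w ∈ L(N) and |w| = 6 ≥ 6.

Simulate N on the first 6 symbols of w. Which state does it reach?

State sequence: p0 -b-> p2 -a-> p3 -b-> p2 -a-> p3 -b-> p2 -b-> p2

After reading 6 characters, N is in state p2.

p2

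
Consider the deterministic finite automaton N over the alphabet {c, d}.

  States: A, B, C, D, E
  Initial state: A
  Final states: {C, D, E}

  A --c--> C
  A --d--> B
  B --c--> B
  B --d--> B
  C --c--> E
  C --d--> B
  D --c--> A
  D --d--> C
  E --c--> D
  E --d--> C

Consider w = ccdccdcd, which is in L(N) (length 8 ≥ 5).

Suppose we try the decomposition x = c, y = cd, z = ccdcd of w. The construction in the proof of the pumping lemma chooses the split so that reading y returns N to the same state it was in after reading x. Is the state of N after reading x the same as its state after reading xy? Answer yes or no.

yes

Run of N on the first 3 characters of w = c c d:
  step 0: A  (start)
  step 1: C  (read c: A→C)
  step 2: E  (read c: C→E)
  step 3: C  (read d: E→C)

After x (step 1): C. After xy (step 3): C.
They match, so y = cd drives N around a cycle from C back to itself; pumping y any number of times keeps N in C before reading z, and xyⁱz ∈ L(N) for every i ≥ 0.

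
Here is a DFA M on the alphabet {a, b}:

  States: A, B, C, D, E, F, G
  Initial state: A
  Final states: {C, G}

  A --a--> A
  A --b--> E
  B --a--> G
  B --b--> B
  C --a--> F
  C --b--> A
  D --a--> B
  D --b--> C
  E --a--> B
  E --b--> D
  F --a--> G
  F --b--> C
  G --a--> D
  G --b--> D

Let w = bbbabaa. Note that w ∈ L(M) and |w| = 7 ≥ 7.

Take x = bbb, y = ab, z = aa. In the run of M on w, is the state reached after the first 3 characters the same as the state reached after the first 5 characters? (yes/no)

State sequence: A -b-> E -b-> D -b-> C -a-> F -b-> C

After x (step 3): C. After xy (step 5): C.
They match, so y = ab drives M around a cycle from C back to itself; pumping y any number of times keeps M in C before reading z, and xyⁱz ∈ L(M) for every i ≥ 0.

yes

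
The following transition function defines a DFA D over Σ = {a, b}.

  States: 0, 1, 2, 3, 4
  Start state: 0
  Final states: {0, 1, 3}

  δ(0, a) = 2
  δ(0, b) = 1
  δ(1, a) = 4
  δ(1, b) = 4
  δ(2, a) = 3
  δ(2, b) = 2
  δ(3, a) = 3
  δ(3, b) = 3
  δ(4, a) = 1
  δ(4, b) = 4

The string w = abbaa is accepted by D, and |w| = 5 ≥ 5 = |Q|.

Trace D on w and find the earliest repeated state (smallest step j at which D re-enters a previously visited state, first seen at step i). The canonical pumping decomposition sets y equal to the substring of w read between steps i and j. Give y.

State sequence: 0 -a-> 2 -b-> 2 -b-> 2 -a-> 3 -a-> 3
First repeat at step 2: 2 was already visited.

So i = 1, j = 2, giving x = w[0:1] = a, y = w[1:2] = b, z = w[2:5] = baa.
Check: |xy| = 2 ≤ 5 and |y| = 1 ≥ 1. Reading y takes D from 2 back to 2, so every xyⁱz is accepted.

b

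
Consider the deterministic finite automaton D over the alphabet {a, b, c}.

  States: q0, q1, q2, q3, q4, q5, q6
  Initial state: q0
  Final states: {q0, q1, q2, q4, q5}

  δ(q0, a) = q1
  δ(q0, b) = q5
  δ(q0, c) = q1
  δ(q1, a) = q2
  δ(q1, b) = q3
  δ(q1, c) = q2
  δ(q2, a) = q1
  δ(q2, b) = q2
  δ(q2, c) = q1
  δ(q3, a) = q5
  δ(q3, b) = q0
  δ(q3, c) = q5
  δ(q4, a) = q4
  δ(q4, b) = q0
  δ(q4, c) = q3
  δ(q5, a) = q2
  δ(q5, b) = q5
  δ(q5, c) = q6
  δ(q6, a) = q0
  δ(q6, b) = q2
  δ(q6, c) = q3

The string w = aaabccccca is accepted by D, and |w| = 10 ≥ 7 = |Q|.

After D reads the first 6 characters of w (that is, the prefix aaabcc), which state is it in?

State sequence: q0 -a-> q1 -a-> q2 -a-> q1 -b-> q3 -c-> q5 -c-> q6

After reading 6 characters, D is in state q6.

q6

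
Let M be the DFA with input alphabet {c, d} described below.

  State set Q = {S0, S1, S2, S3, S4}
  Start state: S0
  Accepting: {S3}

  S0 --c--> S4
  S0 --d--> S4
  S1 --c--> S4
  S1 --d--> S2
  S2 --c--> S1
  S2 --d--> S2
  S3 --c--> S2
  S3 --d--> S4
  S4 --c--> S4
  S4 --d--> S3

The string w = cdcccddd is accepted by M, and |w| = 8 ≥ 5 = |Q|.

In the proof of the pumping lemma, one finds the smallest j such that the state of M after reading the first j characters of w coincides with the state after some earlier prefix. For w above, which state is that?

S4

Run of M on w = c d c c c d d d:
  step 0: S0  (start)
  step 1: S4  (read c: S0→S4)
  step 2: S3  (read d: S4→S3)
  step 3: S2  (read c: S3→S2)
  step 4: S1  (read c: S2→S1)
  step 5: S4  (read c: S1→S4)   ← first repeat (S4 seen earlier)
  step 6: S3  (read d: S4→S3)
  step 7: S4  (read d: S3→S4)
  step 8: S3  (read d: S4→S3)

The earliest repeat is at step j = 5: M is in S4, which it already visited at step i = 1.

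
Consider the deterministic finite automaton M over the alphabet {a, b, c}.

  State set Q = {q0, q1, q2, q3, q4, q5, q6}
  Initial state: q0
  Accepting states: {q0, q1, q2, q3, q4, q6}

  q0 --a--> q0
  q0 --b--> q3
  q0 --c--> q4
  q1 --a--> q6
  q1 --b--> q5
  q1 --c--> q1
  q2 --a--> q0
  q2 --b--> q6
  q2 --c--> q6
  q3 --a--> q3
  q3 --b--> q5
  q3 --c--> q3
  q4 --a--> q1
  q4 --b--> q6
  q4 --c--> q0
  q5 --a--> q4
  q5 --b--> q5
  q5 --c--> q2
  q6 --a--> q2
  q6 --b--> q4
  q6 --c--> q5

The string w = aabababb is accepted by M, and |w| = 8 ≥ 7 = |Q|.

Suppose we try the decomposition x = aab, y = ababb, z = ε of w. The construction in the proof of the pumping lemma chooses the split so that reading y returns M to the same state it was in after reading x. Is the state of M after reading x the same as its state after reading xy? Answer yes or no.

State sequence: q0 -a-> q0 -a-> q0 -b-> q3 -a-> q3 -b-> q5 -a-> q4 -b-> q6 -b-> q4

After x (step 3): q3. After xy (step 8): q4.
They differ (q3 ≠ q4), so y is not a cycle from the state after x; this split is not the one the pumping-lemma construction produces, and pumping y need not keep the string in L(M).

no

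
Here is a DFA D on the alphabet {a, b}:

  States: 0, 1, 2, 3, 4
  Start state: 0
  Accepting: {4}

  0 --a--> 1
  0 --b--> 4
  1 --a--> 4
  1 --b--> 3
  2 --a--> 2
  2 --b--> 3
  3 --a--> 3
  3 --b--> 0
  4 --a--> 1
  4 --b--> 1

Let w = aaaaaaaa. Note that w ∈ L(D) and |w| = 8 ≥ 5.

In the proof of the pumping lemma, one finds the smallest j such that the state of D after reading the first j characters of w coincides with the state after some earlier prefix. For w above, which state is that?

Run of D on w = a a a a a a a a:
  step 0: 0  (start)
  step 1: 1  (read a: 0→1)
  step 2: 4  (read a: 1→4)
  step 3: 1  (read a: 4→1)   ← first repeat (1 seen earlier)
  step 4: 4  (read a: 1→4)
  step 5: 1  (read a: 4→1)
  step 6: 4  (read a: 1→4)
  step 7: 1  (read a: 4→1)
  step 8: 4  (read a: 1→4)

The earliest repeat is at step j = 3: D is in 1, which it already visited at step i = 1.
With |Q| = 5, pigeonhole forces a state repeat no later than step 5; the substring read between the first and second visits to that state can be pumped.

1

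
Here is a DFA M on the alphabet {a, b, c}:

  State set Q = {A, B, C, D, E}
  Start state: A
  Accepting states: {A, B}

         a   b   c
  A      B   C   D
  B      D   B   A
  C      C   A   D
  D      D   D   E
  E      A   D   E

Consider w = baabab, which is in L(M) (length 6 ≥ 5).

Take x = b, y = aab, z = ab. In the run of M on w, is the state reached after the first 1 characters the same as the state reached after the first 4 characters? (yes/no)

Run of M on the first 4 characters of w = b a a b:
  step 0: A  (start)
  step 1: C  (read b: A→C)
  step 2: C  (read a: C→C)
  step 3: C  (read a: C→C)
  step 4: A  (read b: C→A)

After x (step 1): C. After xy (step 4): A.
They differ (C ≠ A), so y is not a cycle from the state after x; this split is not the one the pumping-lemma construction produces, and pumping y need not keep the string in L(M).

no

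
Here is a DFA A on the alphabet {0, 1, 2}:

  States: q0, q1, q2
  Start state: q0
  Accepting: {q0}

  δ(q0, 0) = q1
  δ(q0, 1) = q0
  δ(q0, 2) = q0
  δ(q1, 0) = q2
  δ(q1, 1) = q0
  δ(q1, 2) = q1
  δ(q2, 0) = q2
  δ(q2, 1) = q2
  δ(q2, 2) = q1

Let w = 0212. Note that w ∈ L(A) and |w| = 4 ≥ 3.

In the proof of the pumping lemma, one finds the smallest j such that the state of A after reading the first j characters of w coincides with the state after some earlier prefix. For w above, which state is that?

q1

State sequence: q0 -0-> q1 -2-> q1 -1-> q0 -2-> q0
First repeat at step 2: q1 was already visited.

The earliest repeat is at step j = 2: A is in q1, which it already visited at step i = 1.
The DFA has 3 states, so the proof of the pumping lemma guarantees a repeated state among the first 3+1 visited; the segment between the two visits is the pumpable y.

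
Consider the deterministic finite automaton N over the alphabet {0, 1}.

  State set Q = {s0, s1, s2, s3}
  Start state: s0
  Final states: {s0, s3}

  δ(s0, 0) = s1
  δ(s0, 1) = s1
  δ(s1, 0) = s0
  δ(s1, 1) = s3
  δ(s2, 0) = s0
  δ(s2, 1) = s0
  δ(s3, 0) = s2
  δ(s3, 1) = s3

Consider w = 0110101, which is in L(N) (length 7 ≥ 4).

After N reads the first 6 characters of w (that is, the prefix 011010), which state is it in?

s1

State sequence: s0 -0-> s1 -1-> s3 -1-> s3 -0-> s2 -1-> s0 -0-> s1

After reading 6 characters, N is in state s1.
(This kind of state-tracing is the core of the pumping-lemma construction: with 4 states, pigeonhole forces a repeat within the first 4 steps.)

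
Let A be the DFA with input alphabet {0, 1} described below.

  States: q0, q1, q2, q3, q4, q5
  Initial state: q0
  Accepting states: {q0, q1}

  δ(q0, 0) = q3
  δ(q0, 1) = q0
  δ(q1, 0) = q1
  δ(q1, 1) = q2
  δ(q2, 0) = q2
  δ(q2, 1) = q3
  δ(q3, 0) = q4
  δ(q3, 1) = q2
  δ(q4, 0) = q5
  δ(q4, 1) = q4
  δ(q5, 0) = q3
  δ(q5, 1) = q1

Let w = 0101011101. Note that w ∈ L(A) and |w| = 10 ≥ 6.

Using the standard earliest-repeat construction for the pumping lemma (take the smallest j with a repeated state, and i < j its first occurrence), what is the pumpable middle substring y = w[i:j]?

0

Run of A on w = 0 1 0 1 0 1 1 1 0 1:
  step 0: q0  (start)
  step 1: q3  (read 0: q0→q3)
  step 2: q2  (read 1: q3→q2)
  step 3: q2  (read 0: q2→q2)   ← first repeat (q2 seen earlier)
  step 4: q3  (read 1: q2→q3)
  step 5: q4  (read 0: q3→q4)
  step 6: q4  (read 1: q4→q4)
  step 7: q4  (read 1: q4→q4)
  step 8: q4  (read 1: q4→q4)
  step 9: q5  (read 0: q4→q5)
  step 10: q1  (read 1: q5→q1)

So i = 2, j = 3, giving x = w[0:2] = 01, y = w[2:3] = 0, z = w[3:10] = 1011101.
Check: |xy| = 3 ≤ 6 and |y| = 1 ≥ 1. Reading y takes A from q2 back to q2, so every xyⁱz is accepted.
Pumping length from the standard proof: p = 6 (the number of states). The repeated state found above gives |xy| = j ≤ 6 and |y| = j − i ≥ 1.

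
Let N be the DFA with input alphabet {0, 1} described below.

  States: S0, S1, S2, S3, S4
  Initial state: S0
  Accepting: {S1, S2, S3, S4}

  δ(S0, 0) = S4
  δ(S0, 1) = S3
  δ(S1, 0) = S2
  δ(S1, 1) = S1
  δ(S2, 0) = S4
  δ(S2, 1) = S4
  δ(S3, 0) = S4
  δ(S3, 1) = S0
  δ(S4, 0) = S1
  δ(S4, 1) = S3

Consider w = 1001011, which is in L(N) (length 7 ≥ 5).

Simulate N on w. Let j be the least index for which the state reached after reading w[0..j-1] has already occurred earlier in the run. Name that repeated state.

State sequence: S0 -1-> S3 -0-> S4 -0-> S1 -1-> S1 -0-> S2 -1-> S4 -1-> S3
First repeat at step 4: S1 was already visited.

The earliest repeat is at step j = 4: N is in S1, which it already visited at step i = 3.
Pumping length from the standard proof: p = 5 (the number of states). The repeated state found above gives |xy| = j ≤ 5 and |y| = j − i ≥ 1.

S1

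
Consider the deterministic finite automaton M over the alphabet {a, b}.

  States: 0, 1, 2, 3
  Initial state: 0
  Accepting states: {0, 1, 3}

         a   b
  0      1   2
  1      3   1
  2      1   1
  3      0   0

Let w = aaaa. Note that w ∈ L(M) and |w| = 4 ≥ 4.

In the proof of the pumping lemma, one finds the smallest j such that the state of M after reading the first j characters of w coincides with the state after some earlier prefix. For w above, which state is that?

0

State sequence: 0 -a-> 1 -a-> 3 -a-> 0 -a-> 1
First repeat at step 3: 0 was already visited.

The earliest repeat is at step j = 3: M is in 0, which it already visited at step i = 0.
Pumping length from the standard proof: p = 4 (the number of states). The repeated state found above gives |xy| = j ≤ 4 and |y| = j − i ≥ 1.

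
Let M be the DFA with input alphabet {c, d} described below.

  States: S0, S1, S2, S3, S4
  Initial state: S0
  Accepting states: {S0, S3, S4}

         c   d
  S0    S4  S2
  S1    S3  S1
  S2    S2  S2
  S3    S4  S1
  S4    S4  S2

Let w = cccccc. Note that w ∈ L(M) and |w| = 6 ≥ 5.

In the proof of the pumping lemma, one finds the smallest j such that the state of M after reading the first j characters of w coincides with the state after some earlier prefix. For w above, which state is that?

S4

Run of M on w = c c c c c c:
  step 0: S0  (start)
  step 1: S4  (read c: S0→S4)
  step 2: S4  (read c: S4→S4)   ← first repeat (S4 seen earlier)
  step 3: S4  (read c: S4→S4)
  step 4: S4  (read c: S4→S4)
  step 5: S4  (read c: S4→S4)
  step 6: S4  (read c: S4→S4)

The earliest repeat is at step j = 2: M is in S4, which it already visited at step i = 1.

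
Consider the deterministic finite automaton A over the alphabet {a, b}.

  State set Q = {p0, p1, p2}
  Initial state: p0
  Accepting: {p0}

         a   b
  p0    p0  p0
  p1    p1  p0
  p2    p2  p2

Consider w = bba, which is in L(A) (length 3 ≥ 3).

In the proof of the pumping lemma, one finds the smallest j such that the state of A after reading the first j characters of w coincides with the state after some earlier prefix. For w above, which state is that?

p0

State sequence: p0 -b-> p0 -b-> p0 -a-> p0
First repeat at step 1: p0 was already visited.

The earliest repeat is at step j = 1: A is in p0, which it already visited at step i = 0.
Pumping length from the standard proof: p = 3 (the number of states). The repeated state found above gives |xy| = j ≤ 3 and |y| = j − i ≥ 1.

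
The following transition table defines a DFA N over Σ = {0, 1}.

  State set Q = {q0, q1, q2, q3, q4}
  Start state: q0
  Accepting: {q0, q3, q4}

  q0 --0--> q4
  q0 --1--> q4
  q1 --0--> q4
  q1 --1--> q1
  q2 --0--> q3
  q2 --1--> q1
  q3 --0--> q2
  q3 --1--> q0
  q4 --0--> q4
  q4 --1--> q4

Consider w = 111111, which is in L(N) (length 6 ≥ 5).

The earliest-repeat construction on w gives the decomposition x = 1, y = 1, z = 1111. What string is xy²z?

1111111

xy^2z = 1·1·1·1111 = 1111111.
Reading y = 1 takes N from q4 back to q4, so after x·y·y the machine is still in q4, and z then leads to the accepting state q4. Hence 1111111 ∈ L(N).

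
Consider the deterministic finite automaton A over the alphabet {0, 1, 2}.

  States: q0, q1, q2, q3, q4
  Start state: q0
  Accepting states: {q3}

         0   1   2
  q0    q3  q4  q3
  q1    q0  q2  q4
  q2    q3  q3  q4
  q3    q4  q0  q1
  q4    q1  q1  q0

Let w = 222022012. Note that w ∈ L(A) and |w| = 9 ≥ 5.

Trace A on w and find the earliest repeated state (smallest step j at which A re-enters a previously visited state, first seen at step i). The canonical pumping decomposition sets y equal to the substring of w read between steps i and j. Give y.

20

State sequence: q0 -2-> q3 -2-> q1 -2-> q4 -0-> q1 -2-> q4 -2-> q0 -0-> q3 -1-> q0 -2-> q3
First repeat at step 4: q1 was already visited.

So i = 2, j = 4, giving x = w[0:2] = 22, y = w[2:4] = 20, z = w[4:9] = 22012.
Check: |xy| = 4 ≤ 5 and |y| = 2 ≥ 1. Reading y takes A from q1 back to q1, so every xyⁱz is accepted.
The DFA has 5 states, so the proof of the pumping lemma guarantees a repeated state among the first 5+1 visited; the segment between the two visits is the pumpable y.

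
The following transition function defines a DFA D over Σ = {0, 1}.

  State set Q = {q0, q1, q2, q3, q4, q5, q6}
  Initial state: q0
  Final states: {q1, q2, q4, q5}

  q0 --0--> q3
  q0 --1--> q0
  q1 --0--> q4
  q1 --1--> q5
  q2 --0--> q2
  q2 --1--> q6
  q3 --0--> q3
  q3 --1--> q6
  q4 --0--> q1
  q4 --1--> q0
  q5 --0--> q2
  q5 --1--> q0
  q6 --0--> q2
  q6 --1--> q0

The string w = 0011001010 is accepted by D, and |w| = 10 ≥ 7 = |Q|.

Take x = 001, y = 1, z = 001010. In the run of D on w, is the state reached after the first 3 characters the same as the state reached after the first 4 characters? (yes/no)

State sequence: q0 -0-> q3 -0-> q3 -1-> q6 -1-> q0

After x (step 3): q6. After xy (step 4): q0.
They differ (q6 ≠ q0), so y is not a cycle from the state after x; this split is not the one the pumping-lemma construction produces, and pumping y need not keep the string in L(D).

no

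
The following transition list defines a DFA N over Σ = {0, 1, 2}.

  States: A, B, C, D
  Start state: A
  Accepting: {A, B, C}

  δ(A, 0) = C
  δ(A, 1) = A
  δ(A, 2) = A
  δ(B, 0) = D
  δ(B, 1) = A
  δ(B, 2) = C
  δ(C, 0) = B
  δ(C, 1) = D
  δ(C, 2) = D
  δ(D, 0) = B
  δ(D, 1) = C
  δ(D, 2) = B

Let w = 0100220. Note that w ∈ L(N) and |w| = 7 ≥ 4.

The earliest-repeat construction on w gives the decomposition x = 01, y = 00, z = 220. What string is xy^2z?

xy^2z = 01·00·00·220 = 010000220.
Reading y = 00 takes N from D back to D, so after x·y·y the machine is still in D, and z then leads to the accepting state B. Hence 010000220 ∈ L(N).

010000220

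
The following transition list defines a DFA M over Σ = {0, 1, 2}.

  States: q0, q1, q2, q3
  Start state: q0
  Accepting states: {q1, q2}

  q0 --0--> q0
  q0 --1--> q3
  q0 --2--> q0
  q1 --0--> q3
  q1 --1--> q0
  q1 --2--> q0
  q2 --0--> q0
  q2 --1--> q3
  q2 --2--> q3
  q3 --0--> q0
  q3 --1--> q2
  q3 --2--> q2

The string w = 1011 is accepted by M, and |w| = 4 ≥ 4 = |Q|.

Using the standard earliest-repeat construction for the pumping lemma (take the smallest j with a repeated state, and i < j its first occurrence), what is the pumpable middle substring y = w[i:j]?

State sequence: q0 -1-> q3 -0-> q0 -1-> q3 -1-> q2
First repeat at step 2: q0 was already visited.

So i = 0, j = 2, giving x = w[0:0] = ε, y = w[0:2] = 10, z = w[2:4] = 11.
Check: |xy| = 2 ≤ 4 and |y| = 2 ≥ 1. Reading y takes M from q0 back to q0, so every xyⁱz is accepted.
The DFA has 4 states, so the proof of the pumping lemma guarantees a repeated state among the first 4+1 visited; the segment between the two visits is the pumpable y.

10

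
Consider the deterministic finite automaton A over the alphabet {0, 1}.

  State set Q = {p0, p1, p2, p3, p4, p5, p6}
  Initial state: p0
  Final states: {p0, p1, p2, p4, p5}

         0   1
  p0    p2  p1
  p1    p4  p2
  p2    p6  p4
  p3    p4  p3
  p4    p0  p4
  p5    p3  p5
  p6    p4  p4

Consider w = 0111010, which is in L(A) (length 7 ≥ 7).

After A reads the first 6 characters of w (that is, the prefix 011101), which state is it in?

Run of A on the first 6 characters of w = 0 1 1 1 0 1:
  step 0: p0  (start)
  step 1: p2  (read 0: p0→p2)
  step 2: p4  (read 1: p2→p4)
  step 3: p4  (read 1: p4→p4)
  step 4: p4  (read 1: p4→p4)
  step 5: p0  (read 0: p4→p0)
  step 6: p1  (read 1: p0→p1)

After reading 6 characters, A is in state p1.
(This kind of state-tracing is the core of the pumping-lemma construction: with 7 states, pigeonhole forces a repeat within the first 7 steps.)

p1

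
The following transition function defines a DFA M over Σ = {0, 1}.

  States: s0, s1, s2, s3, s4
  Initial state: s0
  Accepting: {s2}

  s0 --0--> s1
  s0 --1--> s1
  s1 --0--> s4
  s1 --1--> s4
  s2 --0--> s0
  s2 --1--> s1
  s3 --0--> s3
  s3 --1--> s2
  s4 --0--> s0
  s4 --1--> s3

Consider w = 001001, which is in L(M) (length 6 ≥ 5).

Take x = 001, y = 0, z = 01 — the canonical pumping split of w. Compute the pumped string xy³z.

00100001

xy^3z = 001·0·0·0·01 = 00100001.
Reading y = 0 takes M from s3 back to s3, so after x·y·y·y the machine is still in s3, and z then leads to the accepting state s2. Hence 00100001 ∈ L(M).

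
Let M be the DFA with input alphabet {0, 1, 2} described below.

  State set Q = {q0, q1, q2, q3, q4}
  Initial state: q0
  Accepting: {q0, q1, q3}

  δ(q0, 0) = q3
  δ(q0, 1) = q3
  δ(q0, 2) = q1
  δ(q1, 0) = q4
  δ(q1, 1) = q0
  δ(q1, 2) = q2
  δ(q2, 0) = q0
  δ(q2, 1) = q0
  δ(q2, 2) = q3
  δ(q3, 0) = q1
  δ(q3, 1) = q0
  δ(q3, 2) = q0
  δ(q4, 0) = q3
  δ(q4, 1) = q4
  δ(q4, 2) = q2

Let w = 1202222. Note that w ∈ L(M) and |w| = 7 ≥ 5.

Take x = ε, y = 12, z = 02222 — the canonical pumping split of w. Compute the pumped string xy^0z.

xy⁰z = xz = ε·02222 = 02222.
Reading y = 12 takes M from q0 back to q0, so after x the machine is still in q0, and z then leads to the accepting state q3. Hence 02222 ∈ L(M).

02222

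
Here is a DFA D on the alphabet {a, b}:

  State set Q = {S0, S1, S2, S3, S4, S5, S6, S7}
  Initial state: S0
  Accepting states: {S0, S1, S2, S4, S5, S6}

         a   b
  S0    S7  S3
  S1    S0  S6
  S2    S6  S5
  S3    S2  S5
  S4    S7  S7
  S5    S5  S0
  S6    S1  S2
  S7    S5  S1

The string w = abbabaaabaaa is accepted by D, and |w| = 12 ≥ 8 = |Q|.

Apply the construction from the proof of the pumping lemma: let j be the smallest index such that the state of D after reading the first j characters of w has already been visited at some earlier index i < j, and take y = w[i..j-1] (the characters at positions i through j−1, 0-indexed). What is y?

Run of D on w = a b b a b a a a b a a a:
  step 0: S0  (start)
  step 1: S7  (read a: S0→S7)
  step 2: S1  (read b: S7→S1)
  step 3: S6  (read b: S1→S6)
  step 4: S1  (read a: S6→S1)   ← first repeat (S1 seen earlier)
  step 5: S6  (read b: S1→S6)
  step 6: S1  (read a: S6→S1)
  step 7: S0  (read a: S1→S0)
  step 8: S7  (read a: S0→S7)
  step 9: S1  (read b: S7→S1)
  step 10: S0  (read a: S1→S0)
  step 11: S7  (read a: S0→S7)
  step 12: S5  (read a: S7→S5)

So i = 2, j = 4, giving x = w[0:2] = ab, y = w[2:4] = ba, z = w[4:12] = baaabaaa.
Check: |xy| = 4 ≤ 8 and |y| = 2 ≥ 1. Reading y takes D from S1 back to S1, so every xyⁱz is accepted.
Since D has 8 states, any run of length ≥ 8 visits 8+1 states, so by pigeonhole some state repeats within the first 8 steps — that repeat gives the pumpable loop.

ba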